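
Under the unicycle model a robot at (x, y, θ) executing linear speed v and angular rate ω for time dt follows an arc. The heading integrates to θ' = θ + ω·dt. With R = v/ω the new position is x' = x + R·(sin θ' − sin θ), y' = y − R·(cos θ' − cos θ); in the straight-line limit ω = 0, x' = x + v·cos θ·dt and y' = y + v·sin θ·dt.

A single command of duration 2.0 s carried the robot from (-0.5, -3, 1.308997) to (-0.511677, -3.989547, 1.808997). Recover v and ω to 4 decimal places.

v = -0.5000, ω = 0.2500

Δθ = 1.808997 − 1.308997 = 0.500000
ω = Δθ/dt = 0.500000/2.0 = 0.2500
R = −Δy/(cos θ' − cos θ) = -2.0000
v = R·ω = -2.0000·0.2500 = -0.5000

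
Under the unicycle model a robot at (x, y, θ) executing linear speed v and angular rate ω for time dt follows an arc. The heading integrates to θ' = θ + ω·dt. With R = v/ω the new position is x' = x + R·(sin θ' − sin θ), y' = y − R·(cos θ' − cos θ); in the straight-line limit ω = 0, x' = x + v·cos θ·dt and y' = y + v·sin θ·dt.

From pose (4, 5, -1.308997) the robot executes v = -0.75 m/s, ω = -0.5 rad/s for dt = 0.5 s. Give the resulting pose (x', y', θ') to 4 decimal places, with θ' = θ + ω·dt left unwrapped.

(3.9490, 5.3705, -1.5590)

θ' = -1.3090 + -0.5·0.5 = -1.5590
R = v/ω = -0.75/-0.5 = 1.5000
x' = 4 + 1.5000·(sin -1.5590 − sin -1.3090) = 3.9490
y' = 5 − 1.5000·(cos -1.5590 − cos -1.3090) = 5.3705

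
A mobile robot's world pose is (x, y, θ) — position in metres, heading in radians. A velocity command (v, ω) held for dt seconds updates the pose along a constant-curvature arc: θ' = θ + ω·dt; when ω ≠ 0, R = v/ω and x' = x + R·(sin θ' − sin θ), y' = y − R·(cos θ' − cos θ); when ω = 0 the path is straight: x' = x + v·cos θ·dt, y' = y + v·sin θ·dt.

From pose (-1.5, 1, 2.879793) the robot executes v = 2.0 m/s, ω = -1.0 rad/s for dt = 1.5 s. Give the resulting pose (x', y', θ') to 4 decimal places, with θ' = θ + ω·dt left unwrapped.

(-2.9460, 3.3115, 1.3798)

θ' = 2.8798 + -1.0·1.5 = 1.3798
R = v/ω = 2.0/-1.0 = -2.0000
x' = -1.5 + -2.0000·(sin 1.3798 − sin 2.8798) = -2.9460
y' = 1 − -2.0000·(cos 1.3798 − cos 2.8798) = 3.3115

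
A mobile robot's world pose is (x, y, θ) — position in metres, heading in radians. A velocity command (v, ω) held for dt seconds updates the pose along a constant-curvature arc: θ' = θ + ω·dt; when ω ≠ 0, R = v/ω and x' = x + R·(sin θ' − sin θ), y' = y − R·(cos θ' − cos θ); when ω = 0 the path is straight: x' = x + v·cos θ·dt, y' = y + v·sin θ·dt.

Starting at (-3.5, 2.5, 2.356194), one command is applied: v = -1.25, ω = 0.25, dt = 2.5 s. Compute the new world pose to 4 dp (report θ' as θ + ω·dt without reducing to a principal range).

θ' = 2.3562 + 0.25·2.5 = 2.9812
R = v/ω = -1.25/0.25 = -5.0000
x' = -3.5 + -5.0000·(sin 2.9812 − sin 2.3562) = -0.7630
y' = 2.5 − -5.0000·(cos 2.9812 − cos 2.3562) = 1.0997

(-0.7630, 1.0997, 2.9812)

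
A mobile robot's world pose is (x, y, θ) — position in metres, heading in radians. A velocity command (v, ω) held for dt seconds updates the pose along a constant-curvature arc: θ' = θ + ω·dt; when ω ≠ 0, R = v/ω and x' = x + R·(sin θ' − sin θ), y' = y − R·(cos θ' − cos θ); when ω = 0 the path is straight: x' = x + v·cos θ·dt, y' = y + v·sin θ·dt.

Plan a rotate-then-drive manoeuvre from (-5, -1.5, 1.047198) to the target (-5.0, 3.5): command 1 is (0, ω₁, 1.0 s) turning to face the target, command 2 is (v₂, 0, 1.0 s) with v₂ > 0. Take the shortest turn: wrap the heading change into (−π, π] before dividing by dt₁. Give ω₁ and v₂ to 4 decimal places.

heading to target = atan2(3.5−-1.5, -5−-5) = 1.5708
Δθ = wrap(1.5708 − 1.0472) = 0.5236; ω₁ = Δθ/dt₁ = 0.5236
distance = √((-5−-5)² + (3.5−-1.5)²) = 5.0000; v₂ = distance/dt₂ = 5.0000

ω₁ = 0.5236, v₂ = 5.0000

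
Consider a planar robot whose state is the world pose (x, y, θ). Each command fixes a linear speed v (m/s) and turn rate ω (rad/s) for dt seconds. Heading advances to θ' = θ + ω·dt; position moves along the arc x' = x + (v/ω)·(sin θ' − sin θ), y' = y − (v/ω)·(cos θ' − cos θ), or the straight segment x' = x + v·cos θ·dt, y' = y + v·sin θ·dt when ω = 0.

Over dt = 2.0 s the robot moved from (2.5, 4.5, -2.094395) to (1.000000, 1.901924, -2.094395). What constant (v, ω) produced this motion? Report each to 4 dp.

v = 1.5000, ω = 0.0000

Δθ = -2.094395 − -2.094395 = 0.000000
ω = Δθ/dt = 0.000000/2.0 = 0.0000
ω = 0 → v = (Δx·cos θ + Δy·sin θ)/dt = 1.5000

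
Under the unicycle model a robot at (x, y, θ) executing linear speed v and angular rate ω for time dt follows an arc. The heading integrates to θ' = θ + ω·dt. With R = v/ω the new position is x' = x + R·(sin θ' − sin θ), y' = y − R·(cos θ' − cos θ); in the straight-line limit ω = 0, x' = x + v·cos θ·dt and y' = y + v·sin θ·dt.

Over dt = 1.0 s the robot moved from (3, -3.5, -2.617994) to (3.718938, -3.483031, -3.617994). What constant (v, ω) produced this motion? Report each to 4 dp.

v = -0.7500, ω = -1.0000

Δθ = -3.617994 − -2.617994 = -1.000000
ω = Δθ/dt = -1.000000/1.0 = -1.0000
R = Δx/(sin θ' − sin θ) = 0.7500
v = R·ω = 0.7500·-1.0000 = -0.7500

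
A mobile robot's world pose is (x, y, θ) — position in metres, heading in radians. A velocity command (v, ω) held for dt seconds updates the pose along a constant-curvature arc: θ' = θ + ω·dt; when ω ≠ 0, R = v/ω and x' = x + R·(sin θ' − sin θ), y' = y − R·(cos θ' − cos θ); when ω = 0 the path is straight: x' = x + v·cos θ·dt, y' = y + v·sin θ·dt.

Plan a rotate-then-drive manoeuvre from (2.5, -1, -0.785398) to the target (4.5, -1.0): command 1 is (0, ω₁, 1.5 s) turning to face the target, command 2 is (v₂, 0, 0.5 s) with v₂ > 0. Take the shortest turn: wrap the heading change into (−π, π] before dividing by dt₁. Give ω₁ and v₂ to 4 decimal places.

ω₁ = 0.5236, v₂ = 4.0000

heading to target = atan2(-1−-1, 4.5−2.5) = 0.0000
Δθ = wrap(0.0000 − -0.7854) = 0.7854; ω₁ = Δθ/dt₁ = 0.5236
distance = √((4.5−2.5)² + (-1−-1)²) = 2.0000; v₂ = distance/dt₂ = 4.0000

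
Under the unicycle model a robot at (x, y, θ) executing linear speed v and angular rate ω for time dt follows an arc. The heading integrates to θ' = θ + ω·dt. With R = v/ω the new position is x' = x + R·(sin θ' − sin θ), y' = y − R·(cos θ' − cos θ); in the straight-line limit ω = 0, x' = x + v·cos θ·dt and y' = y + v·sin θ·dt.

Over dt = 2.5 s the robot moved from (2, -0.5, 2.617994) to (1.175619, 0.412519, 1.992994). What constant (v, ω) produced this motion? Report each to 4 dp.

Δθ = 1.992994 − 2.617994 = -0.625000
ω = Δθ/dt = -0.625000/2.5 = -0.2500
R = −Δy/(cos θ' − cos θ) = -2.0000
v = R·ω = -2.0000·-0.2500 = 0.5000

v = 0.5000, ω = -0.2500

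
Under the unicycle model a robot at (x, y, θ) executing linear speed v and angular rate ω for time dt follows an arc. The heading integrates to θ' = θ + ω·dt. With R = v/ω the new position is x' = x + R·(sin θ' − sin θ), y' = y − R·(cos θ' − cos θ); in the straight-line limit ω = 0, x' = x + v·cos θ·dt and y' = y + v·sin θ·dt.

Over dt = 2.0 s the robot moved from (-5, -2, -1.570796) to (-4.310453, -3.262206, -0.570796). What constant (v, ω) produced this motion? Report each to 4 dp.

Δθ = -0.570796 − -1.570796 = 1.000000
ω = Δθ/dt = 1.000000/2.0 = 0.5000
R = −Δy/(cos θ' − cos θ) = 1.5000
v = R·ω = 1.5000·0.5000 = 0.7500

v = 0.7500, ω = 0.5000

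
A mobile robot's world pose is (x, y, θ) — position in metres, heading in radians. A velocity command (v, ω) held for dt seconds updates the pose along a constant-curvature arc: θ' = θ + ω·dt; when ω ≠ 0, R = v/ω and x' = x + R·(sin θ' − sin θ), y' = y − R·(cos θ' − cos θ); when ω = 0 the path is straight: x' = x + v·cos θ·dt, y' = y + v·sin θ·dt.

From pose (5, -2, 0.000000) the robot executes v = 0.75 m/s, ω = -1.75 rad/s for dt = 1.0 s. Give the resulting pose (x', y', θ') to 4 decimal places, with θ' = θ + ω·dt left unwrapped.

(5.4217, -2.5050, -1.7500)

θ' = 0.0000 + -1.75·1.0 = -1.7500
R = v/ω = 0.75/-1.75 = -0.4286
x' = 5 + -0.4286·(sin -1.7500 − sin 0.0000) = 5.4217
y' = -2 − -0.4286·(cos -1.7500 − cos 0.0000) = -2.5050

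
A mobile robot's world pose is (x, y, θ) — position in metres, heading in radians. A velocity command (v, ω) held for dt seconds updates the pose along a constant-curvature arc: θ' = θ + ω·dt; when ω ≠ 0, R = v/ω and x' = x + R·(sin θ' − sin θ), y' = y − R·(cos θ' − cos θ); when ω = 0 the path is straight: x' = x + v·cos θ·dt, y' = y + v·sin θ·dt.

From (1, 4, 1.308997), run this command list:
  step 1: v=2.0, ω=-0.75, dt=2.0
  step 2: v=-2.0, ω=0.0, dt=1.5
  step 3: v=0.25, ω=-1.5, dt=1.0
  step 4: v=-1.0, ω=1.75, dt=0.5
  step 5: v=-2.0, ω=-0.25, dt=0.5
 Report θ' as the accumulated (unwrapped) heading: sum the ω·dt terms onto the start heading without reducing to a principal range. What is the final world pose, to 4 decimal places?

step 1: θ'=-0.1910 (R=-2.6667) → pose (4.0821, 5.9280, -0.1910)
step 2: θ'=-0.1910 (straight) → pose (1.1366, 6.4975, -0.1910)
step 3: θ'=-1.6910 (R=-0.1667) → pose (1.2704, 6.3139, -1.6910)
step 4: θ'=-0.8160 (R=-0.5714) → pose (1.1194, 6.7739, -0.8160)
step 5: θ'=-0.9410 (R=8.0000) → pose (0.4815, 7.5432, -0.9410)

(0.4815, 7.5432, -0.9410)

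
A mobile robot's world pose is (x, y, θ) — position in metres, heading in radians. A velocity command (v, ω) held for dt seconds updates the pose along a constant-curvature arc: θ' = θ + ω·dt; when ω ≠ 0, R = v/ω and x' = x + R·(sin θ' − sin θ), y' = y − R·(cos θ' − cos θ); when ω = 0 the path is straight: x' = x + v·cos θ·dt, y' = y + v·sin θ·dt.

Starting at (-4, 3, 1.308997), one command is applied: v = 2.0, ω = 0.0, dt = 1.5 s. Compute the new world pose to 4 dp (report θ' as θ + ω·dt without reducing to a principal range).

θ' = 1.3090 + 0.0·1.5 = 1.3090
ω = 0 → straight: x' = -4 + 2.0·cos(1.3090)·1.5 = -3.2235
y' = 3 + 2.0·sin(1.3090)·1.5 = 5.8978

(-3.2235, 5.8978, 1.3090)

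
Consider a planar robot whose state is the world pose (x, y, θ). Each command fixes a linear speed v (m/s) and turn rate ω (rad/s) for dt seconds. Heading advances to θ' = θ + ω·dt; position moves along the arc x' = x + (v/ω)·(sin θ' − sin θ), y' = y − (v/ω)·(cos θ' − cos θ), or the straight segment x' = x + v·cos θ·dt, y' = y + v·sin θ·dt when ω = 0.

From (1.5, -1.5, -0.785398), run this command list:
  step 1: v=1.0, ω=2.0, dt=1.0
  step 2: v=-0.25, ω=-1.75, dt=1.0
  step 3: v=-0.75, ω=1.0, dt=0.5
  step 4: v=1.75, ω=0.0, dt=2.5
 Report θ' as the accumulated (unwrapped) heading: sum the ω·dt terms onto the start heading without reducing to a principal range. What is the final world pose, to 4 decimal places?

(6.1316, -1.4442, -0.0354)

step 1: θ'=1.2146 (R=0.5000) → pose (2.3222, -1.3208, 1.2146)
step 2: θ'=-0.5354 (R=0.1429) → pose (2.1154, -1.3939, -0.5354)
step 3: θ'=-0.0354 (R=-0.7500) → pose (1.7593, -1.2894, -0.0354)
step 4: θ'=-0.0354 (straight) → pose (6.1316, -1.4442, -0.0354)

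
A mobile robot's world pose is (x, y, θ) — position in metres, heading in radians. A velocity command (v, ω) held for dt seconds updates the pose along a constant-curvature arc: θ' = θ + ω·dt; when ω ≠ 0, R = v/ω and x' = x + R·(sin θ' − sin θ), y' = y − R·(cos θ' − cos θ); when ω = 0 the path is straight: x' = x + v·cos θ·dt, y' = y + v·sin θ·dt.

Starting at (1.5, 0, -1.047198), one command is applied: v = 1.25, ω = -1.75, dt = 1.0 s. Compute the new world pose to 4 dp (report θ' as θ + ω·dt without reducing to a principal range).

θ' = -1.0472 + -1.75·1.0 = -2.7972
R = v/ω = 1.25/-1.75 = -0.7143
x' = 1.5 + -0.7143·(sin -2.7972 − sin -1.0472) = 1.1226
y' = 0 − -0.7143·(cos -2.7972 − cos -1.0472) = -1.0295

(1.1226, -1.0295, -2.7972)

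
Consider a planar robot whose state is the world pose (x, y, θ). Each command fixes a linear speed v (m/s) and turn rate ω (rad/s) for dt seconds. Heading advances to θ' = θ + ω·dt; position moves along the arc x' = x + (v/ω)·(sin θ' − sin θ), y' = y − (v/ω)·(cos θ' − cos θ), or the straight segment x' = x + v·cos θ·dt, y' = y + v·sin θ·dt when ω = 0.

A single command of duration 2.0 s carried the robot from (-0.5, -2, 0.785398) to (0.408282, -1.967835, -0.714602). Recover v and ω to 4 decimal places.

Δθ = -0.714602 − 0.785398 = -1.500000
ω = Δθ/dt = -1.500000/2.0 = -0.7500
R = Δx/(sin θ' − sin θ) = -0.6667
v = R·ω = -0.6667·-0.7500 = 0.5000

v = 0.5000, ω = -0.7500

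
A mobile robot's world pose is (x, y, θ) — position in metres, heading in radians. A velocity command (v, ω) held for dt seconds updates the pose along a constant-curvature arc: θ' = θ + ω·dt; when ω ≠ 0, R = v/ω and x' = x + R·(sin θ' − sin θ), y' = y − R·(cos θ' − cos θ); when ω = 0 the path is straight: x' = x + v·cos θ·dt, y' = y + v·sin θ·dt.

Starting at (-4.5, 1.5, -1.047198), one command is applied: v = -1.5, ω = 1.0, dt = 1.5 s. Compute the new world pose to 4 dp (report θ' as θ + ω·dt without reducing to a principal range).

θ' = -1.0472 + 1.0·1.5 = 0.4528
R = v/ω = -1.5/1.0 = -1.5000
x' = -4.5 + -1.5000·(sin 0.4528 − sin -1.0472) = -6.4553
y' = 1.5 − -1.5000·(cos 0.4528 − cos -1.0472) = 2.0988

(-6.4553, 2.0988, 0.4528)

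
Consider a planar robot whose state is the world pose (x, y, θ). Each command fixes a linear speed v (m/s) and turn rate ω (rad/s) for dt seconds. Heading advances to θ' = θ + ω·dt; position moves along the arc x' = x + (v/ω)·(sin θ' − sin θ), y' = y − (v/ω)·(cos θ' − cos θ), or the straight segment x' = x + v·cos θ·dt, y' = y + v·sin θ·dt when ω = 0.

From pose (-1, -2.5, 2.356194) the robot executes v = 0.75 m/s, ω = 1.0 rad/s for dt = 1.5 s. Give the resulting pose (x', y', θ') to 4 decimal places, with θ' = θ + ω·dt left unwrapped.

(-2.0218, -2.4638, 3.8562)

θ' = 2.3562 + 1.0·1.5 = 3.8562
R = v/ω = 0.75/1.0 = 0.7500
x' = -1 + 0.7500·(sin 3.8562 − sin 2.3562) = -2.0218
y' = -2.5 − 0.7500·(cos 3.8562 − cos 2.3562) = -2.4638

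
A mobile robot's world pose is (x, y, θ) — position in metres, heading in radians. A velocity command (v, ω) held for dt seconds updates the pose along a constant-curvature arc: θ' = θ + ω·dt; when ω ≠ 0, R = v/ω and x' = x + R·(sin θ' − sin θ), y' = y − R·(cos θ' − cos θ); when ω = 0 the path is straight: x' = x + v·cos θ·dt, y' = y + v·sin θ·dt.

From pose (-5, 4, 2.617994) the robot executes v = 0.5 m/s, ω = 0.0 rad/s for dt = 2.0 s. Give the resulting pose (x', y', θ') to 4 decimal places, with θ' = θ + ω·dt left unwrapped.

(-5.8660, 4.5000, 2.6180)

θ' = 2.6180 + 0.0·2.0 = 2.6180
ω = 0 → straight: x' = -5 + 0.5·cos(2.6180)·2.0 = -5.8660
y' = 4 + 0.5·sin(2.6180)·2.0 = 4.5000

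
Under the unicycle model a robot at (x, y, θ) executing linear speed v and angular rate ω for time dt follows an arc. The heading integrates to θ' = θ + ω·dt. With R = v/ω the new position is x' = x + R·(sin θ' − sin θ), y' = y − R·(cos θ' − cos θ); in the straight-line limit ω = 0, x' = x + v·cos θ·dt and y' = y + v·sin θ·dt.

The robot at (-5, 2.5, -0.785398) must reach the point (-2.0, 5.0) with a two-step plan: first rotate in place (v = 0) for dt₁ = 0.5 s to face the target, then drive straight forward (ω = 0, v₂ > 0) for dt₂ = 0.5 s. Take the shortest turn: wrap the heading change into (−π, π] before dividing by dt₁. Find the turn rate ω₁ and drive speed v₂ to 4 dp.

heading to target = atan2(5−2.5, -2−-5) = 0.6947
Δθ = wrap(0.6947 − -0.7854) = 1.4801; ω₁ = Δθ/dt₁ = 2.9603
distance = √((-2−-5)² + (5−2.5)²) = 3.9051; v₂ = distance/dt₂ = 7.8102

ω₁ = 2.9603, v₂ = 7.8102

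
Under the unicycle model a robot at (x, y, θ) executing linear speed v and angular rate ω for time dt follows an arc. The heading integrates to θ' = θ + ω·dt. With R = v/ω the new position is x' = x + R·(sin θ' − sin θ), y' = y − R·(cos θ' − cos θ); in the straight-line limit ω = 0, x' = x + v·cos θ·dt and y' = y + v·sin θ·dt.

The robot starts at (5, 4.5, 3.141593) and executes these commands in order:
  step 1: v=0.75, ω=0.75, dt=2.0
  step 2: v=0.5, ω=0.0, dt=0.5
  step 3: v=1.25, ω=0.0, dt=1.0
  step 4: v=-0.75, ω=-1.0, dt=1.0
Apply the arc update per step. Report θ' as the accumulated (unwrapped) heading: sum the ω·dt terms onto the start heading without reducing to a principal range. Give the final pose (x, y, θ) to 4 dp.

(4.2850, 2.6796, 3.6416)

step 1: θ'=4.6416 (R=1.0000) → pose (4.0025, 3.5707, 4.6416)
step 2: θ'=4.6416 (straight) → pose (3.9848, 3.3214, 4.6416)
step 3: θ'=4.6416 (straight) → pose (3.8964, 2.0745, 4.6416)
step 4: θ'=3.6416 (R=0.7500) → pose (4.2850, 2.6796, 3.6416)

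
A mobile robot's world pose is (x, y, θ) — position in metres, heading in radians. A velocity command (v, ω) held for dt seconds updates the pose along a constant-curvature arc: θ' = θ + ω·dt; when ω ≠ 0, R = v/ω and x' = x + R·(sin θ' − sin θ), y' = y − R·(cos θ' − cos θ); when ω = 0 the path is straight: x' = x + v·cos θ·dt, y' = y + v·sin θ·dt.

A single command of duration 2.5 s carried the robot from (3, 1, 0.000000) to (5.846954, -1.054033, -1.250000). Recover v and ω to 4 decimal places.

v = 1.5000, ω = -0.5000

Δθ = -1.250000 − 0.000000 = -1.250000
ω = Δθ/dt = -1.250000/2.5 = -0.5000
R = Δx/(sin θ' − sin θ) = -3.0000
v = R·ω = -3.0000·-0.5000 = 1.5000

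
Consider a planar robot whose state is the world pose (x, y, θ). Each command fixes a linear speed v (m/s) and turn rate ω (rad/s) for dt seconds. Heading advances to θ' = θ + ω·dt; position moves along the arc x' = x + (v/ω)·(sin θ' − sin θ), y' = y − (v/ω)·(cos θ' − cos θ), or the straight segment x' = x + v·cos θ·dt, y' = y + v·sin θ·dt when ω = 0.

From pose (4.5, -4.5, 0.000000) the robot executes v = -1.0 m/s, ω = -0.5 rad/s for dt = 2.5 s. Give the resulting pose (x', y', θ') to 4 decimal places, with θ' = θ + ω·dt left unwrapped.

θ' = 0.0000 + -0.5·2.5 = -1.2500
R = v/ω = -1.0/-0.5 = 2.0000
x' = 4.5 + 2.0000·(sin -1.2500 − sin 0.0000) = 2.6020
y' = -4.5 − 2.0000·(cos -1.2500 − cos 0.0000) = -3.1306

(2.6020, -3.1306, -1.2500)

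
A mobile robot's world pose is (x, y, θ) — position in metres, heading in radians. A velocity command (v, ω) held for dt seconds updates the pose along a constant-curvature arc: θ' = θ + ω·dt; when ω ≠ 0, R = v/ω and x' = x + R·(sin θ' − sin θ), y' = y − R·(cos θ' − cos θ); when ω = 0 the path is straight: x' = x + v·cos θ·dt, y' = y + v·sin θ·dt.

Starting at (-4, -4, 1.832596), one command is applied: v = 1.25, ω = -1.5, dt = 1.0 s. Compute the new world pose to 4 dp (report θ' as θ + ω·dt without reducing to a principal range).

θ' = 1.8326 + -1.5·1.0 = 0.3326
R = v/ω = 1.25/-1.5 = -0.8333
x' = -4 + -0.8333·(sin 0.3326 − sin 1.8326) = -3.4671
y' = -4 − -0.8333·(cos 0.3326 − cos 1.8326) = -2.9967

(-3.4671, -2.9967, 0.3326)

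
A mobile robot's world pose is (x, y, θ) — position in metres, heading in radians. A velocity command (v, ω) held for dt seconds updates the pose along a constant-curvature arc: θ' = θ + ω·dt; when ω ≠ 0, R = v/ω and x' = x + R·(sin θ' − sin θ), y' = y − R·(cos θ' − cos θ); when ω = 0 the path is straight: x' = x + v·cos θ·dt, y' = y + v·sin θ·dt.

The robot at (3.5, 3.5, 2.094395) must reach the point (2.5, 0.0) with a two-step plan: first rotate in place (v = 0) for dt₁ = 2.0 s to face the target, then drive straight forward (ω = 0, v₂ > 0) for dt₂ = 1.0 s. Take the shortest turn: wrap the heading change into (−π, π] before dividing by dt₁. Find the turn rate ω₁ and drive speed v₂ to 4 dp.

ω₁ = 1.1698, v₂ = 3.6401

heading to target = atan2(0−3.5, 2.5−3.5) = -1.8491
Δθ = wrap(-1.8491 − 2.0944) = 2.3397; ω₁ = Δθ/dt₁ = 1.1698
distance = √((2.5−3.5)² + (0−3.5)²) = 3.6401; v₂ = distance/dt₂ = 3.6401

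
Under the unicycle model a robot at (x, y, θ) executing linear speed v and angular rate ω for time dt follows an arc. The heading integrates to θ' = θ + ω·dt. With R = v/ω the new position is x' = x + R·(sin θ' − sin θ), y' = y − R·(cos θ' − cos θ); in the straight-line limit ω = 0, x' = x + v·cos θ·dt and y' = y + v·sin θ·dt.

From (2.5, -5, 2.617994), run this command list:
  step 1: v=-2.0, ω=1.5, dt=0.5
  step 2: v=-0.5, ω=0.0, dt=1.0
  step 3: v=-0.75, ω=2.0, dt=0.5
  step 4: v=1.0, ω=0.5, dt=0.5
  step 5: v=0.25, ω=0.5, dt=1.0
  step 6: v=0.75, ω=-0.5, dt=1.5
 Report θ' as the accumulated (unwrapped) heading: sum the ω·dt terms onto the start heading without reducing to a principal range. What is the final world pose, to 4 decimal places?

step 1: θ'=3.3680 (R=-1.3333) → pose (3.4660, -5.1446, 3.3680)
step 2: θ'=3.3680 (straight) → pose (3.9532, -5.0324, 3.3680)
step 3: θ'=4.3680 (R=-0.3750) → pose (4.2220, -4.7936, 4.3680)
step 4: θ'=4.6180 (R=2.0000) → pose (4.1135, -5.2803, 4.6180)
step 5: θ'=5.1180 (R=0.5000) → pose (4.1518, -5.5247, 5.1180)
step 6: θ'=4.3680 (R=-1.5000) → pose (4.1854, -6.6230, 4.3680)

(4.1854, -6.6230, 4.3680)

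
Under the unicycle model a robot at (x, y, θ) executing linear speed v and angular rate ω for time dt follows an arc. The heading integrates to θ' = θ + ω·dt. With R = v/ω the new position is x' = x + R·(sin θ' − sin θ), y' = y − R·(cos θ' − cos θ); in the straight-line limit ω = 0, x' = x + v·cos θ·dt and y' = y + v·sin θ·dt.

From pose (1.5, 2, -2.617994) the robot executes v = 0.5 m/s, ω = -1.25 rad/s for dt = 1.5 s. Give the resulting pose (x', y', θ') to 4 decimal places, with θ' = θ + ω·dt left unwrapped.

θ' = -2.6180 + -1.25·1.5 = -4.4930
R = v/ω = 0.5/-1.25 = -0.4000
x' = 1.5 + -0.4000·(sin -4.4930 − sin -2.6180) = 0.9096
y' = 2 − -0.4000·(cos -4.4930 − cos -2.6180) = 2.2594

(0.9096, 2.2594, -4.4930)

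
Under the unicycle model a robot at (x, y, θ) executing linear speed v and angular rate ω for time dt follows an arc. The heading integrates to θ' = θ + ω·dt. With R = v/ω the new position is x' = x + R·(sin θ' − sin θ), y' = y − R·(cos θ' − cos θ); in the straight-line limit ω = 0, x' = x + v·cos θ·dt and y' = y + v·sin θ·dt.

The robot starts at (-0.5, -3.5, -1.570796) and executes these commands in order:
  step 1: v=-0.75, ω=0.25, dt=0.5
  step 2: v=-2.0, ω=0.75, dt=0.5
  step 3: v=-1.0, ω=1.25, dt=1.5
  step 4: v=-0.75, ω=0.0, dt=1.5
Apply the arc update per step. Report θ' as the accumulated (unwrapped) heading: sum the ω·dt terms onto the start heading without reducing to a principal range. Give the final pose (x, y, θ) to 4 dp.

(-2.8877, -2.8189, 0.8042)

step 1: θ'=-1.4458 (R=-3.0000) → pose (-0.5234, -3.1260, -1.4458)
step 2: θ'=-1.0708 (R=-2.6667) → pose (-0.8290, -2.1800, -1.0708)
step 3: θ'=0.8042 (R=-0.8000) → pose (-2.1073, -2.0086, 0.8042)
step 4: θ'=0.8042 (straight) → pose (-2.8877, -2.8189, 0.8042)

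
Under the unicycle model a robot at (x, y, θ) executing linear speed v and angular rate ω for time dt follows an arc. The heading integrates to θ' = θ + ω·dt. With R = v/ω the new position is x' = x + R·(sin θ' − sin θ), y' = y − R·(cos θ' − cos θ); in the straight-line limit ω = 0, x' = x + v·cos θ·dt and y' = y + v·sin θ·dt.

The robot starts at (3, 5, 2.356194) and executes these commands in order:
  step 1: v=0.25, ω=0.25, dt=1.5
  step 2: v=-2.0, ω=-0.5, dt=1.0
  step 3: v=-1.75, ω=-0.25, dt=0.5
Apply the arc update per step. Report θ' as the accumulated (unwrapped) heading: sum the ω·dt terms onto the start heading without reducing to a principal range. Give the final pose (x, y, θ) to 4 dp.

step 1: θ'=2.7312 (R=1.0000) → pose (2.6919, 5.2099, 2.7312)
step 2: θ'=2.2312 (R=4.0000) → pose (4.2550, 3.9957, 2.2312)
step 3: θ'=2.1062 (R=7.0000) → pose (4.7472, 3.2730, 2.1062)

(4.7472, 3.2730, 2.1062)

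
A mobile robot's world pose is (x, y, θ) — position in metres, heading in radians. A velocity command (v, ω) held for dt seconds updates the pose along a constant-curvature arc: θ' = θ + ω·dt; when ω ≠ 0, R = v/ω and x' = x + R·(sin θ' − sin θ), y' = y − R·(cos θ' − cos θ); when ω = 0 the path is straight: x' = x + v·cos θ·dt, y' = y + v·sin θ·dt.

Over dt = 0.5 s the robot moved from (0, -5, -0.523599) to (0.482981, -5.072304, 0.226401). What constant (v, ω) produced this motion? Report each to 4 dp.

Δθ = 0.226401 − -0.523599 = 0.750000
ω = Δθ/dt = 0.750000/0.5 = 1.5000
R = Δx/(sin θ' − sin θ) = 0.6667
v = R·ω = 0.6667·1.5000 = 1.0000

v = 1.0000, ω = 1.5000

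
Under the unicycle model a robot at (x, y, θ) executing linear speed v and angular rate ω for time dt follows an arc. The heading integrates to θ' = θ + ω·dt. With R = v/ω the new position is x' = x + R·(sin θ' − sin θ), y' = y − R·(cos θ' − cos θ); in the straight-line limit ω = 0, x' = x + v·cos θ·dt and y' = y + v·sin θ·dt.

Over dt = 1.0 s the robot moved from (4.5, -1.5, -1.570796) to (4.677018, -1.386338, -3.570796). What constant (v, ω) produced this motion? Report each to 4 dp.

Δθ = -3.570796 − -1.570796 = -2.000000
ω = Δθ/dt = -2.000000/1.0 = -2.0000
R = Δx/(sin θ' − sin θ) = 0.1250
v = R·ω = 0.1250·-2.0000 = -0.2500

v = -0.2500, ω = -2.0000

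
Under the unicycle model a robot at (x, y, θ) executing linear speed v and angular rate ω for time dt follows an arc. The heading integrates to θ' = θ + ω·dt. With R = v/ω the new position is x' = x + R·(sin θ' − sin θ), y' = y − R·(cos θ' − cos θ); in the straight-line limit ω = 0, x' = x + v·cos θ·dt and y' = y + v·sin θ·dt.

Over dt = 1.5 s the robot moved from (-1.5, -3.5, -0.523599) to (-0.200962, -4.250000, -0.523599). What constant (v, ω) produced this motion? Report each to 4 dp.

Δθ = -0.523599 − -0.523599 = 0.000000
ω = Δθ/dt = 0.000000/1.5 = 0.0000
ω = 0 → v = (Δx·cos θ + Δy·sin θ)/dt = 1.0000

v = 1.0000, ω = 0.0000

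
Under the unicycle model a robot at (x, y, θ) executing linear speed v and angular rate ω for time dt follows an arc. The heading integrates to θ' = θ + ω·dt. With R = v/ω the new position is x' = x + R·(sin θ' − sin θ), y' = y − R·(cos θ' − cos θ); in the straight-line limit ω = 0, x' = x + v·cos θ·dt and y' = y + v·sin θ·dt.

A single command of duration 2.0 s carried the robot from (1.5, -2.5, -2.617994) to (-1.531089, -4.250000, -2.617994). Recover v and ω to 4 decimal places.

v = 1.7500, ω = 0.0000

Δθ = -2.617994 − -2.617994 = 0.000000
ω = Δθ/dt = 0.000000/2.0 = 0.0000
ω = 0 → v = (Δx·cos θ + Δy·sin θ)/dt = 1.7500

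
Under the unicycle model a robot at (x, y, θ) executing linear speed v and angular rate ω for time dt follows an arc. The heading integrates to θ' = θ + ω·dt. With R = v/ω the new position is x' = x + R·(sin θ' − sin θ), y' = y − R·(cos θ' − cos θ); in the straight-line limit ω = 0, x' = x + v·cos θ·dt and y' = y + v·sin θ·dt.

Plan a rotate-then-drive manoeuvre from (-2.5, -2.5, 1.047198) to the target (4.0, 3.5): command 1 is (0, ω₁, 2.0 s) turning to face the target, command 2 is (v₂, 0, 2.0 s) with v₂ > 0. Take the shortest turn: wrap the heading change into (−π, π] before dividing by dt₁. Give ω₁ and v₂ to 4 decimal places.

ω₁ = -0.1509, v₂ = 4.4230

heading to target = atan2(3.5−-2.5, 4−-2.5) = 0.7454
Δθ = wrap(0.7454 − 1.0472) = -0.3018; ω₁ = Δθ/dt₁ = -0.1509
distance = √((4−-2.5)² + (3.5−-2.5)²) = 8.8459; v₂ = distance/dt₂ = 4.4230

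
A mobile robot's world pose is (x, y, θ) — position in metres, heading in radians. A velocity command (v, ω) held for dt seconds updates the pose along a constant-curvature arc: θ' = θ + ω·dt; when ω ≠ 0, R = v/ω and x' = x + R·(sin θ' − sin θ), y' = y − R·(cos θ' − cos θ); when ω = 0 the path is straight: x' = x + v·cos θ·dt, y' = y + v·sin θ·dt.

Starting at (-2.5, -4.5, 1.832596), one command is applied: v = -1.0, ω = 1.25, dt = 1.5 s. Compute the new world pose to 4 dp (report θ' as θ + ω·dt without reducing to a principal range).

(-1.2982, -4.9682, 3.7076)

θ' = 1.8326 + 1.25·1.5 = 3.7076
R = v/ω = -1.0/1.25 = -0.8000
x' = -2.5 + -0.8000·(sin 3.7076 − sin 1.8326) = -1.2982
y' = -4.5 − -0.8000·(cos 3.7076 − cos 1.8326) = -4.9682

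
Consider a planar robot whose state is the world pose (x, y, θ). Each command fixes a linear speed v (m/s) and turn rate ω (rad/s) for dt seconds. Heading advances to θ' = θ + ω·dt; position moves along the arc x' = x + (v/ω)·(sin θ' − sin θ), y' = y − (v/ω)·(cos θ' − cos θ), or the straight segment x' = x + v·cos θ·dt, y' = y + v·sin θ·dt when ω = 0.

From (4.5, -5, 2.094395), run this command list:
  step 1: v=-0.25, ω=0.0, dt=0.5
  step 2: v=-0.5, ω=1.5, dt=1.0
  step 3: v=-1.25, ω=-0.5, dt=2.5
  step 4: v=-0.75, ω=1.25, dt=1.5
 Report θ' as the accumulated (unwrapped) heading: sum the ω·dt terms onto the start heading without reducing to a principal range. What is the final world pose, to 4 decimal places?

(8.8370, -5.6073, 4.2194)

step 1: θ'=2.0944 (straight) → pose (4.5625, -5.1083, 2.0944)
step 2: θ'=3.5944 (R=-0.3333) → pose (4.9970, -5.2413, 3.5944)
step 3: θ'=2.3444 (R=2.5000) → pose (7.8792, -5.7426, 2.3444)
step 4: θ'=4.2194 (R=-0.6000) → pose (8.8370, -5.6073, 4.2194)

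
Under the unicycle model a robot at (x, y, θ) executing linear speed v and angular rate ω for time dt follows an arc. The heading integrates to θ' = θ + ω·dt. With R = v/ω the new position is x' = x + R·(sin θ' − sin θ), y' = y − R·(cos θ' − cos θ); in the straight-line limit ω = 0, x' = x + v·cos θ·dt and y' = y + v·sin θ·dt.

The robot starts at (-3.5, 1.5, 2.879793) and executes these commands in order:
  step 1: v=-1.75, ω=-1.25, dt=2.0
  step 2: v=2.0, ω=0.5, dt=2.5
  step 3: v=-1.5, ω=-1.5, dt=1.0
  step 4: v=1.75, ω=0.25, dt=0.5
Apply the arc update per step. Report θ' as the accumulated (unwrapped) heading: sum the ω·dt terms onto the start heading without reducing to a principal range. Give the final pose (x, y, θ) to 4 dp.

step 1: θ'=0.3798 (R=1.4000) → pose (-3.3433, -1.1525, 0.3798)
step 2: θ'=1.6298 (R=4.0000) → pose (-0.8332, 2.7983, 1.6298)
step 3: θ'=0.1298 (R=1.0000) → pose (-1.7020, 1.7477, 0.1298)
step 4: θ'=0.2548 (R=7.0000) → pose (-0.8437, 1.9148, 0.2548)

(-0.8437, 1.9148, 0.2548)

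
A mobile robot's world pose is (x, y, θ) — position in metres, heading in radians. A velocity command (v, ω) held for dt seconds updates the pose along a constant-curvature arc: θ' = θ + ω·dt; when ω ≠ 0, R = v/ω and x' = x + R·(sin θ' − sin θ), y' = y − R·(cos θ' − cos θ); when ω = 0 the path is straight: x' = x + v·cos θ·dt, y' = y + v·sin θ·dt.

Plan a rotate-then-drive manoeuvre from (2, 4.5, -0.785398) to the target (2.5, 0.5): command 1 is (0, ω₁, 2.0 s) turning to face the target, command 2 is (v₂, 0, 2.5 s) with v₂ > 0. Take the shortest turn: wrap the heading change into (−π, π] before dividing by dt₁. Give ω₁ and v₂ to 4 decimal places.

ω₁ = -0.3305, v₂ = 1.6125

heading to target = atan2(0.5−4.5, 2.5−2) = -1.4464
Δθ = wrap(-1.4464 − -0.7854) = -0.6610; ω₁ = Δθ/dt₁ = -0.3305
distance = √((2.5−2)² + (0.5−4.5)²) = 4.0311; v₂ = distance/dt₂ = 1.6125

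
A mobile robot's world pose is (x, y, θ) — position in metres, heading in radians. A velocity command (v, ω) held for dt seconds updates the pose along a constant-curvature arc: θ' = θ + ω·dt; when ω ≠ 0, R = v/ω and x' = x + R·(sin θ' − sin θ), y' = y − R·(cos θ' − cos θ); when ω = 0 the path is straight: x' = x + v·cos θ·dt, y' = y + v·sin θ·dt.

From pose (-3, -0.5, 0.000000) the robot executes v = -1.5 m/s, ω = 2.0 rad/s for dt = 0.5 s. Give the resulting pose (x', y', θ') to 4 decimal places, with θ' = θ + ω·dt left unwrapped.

θ' = 0.0000 + 2.0·0.5 = 1.0000
R = v/ω = -1.5/2.0 = -0.7500
x' = -3 + -0.7500·(sin 1.0000 − sin 0.0000) = -3.6311
y' = -0.5 − -0.7500·(cos 1.0000 − cos 0.0000) = -0.8448

(-3.6311, -0.8448, 1.0000)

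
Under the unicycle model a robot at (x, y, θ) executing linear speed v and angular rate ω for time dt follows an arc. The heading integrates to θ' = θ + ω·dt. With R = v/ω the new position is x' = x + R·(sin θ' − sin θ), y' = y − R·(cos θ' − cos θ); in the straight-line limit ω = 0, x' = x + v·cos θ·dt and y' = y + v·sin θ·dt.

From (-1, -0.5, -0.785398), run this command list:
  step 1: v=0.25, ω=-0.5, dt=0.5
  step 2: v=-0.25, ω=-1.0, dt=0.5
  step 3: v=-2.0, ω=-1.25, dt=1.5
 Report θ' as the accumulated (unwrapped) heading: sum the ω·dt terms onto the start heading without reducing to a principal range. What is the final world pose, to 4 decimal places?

step 1: θ'=-1.0354 (R=-0.5000) → pose (-0.9235, -0.5985, -1.0354)
step 2: θ'=-1.5354 (R=0.2500) → pose (-0.9583, -0.4798, -1.5354)
step 3: θ'=-3.4104 (R=1.6000) → pose (1.0656, 1.1194, -3.4104)

(1.0656, 1.1194, -3.4104)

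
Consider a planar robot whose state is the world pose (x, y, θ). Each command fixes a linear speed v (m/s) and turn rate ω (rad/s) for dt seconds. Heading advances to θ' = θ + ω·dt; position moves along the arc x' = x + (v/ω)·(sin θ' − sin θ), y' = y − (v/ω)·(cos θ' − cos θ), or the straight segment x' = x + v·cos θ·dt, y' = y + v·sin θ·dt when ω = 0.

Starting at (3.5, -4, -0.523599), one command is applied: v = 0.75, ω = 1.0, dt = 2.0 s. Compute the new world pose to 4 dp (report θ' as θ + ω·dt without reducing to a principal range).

θ' = -0.5236 + 1.0·2.0 = 1.4764
R = v/ω = 0.75/1.0 = 0.7500
x' = 3.5 + 0.7500·(sin 1.4764 − sin -0.5236) = 4.6217
y' = -4 − 0.7500·(cos 1.4764 − cos -0.5236) = -3.4212

(4.6217, -3.4212, 1.4764)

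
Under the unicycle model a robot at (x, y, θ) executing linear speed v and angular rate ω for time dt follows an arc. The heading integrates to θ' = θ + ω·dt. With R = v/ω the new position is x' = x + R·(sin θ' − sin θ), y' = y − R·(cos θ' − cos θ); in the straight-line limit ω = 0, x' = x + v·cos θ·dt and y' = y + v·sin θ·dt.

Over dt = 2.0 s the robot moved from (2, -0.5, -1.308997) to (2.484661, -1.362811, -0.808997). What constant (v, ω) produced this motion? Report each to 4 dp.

v = 0.5000, ω = 0.2500

Δθ = -0.808997 − -1.308997 = 0.500000
ω = Δθ/dt = 0.500000/2.0 = 0.2500
R = −Δy/(cos θ' − cos θ) = 2.0000
v = R·ω = 2.0000·0.2500 = 0.5000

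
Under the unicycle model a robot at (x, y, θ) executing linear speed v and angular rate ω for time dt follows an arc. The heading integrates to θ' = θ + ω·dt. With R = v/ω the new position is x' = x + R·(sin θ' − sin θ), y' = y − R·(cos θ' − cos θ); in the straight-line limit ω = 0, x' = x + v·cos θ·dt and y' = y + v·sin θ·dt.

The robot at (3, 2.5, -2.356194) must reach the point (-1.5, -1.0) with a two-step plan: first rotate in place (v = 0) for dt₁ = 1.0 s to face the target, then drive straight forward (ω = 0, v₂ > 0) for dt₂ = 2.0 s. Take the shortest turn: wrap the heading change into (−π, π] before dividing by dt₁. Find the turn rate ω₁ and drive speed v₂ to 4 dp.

ω₁ = -0.1244, v₂ = 2.8504

heading to target = atan2(-1−2.5, -1.5−3) = -2.4805
Δθ = wrap(-2.4805 − -2.3562) = -0.1244; ω₁ = Δθ/dt₁ = -0.1244
distance = √((-1.5−3)² + (-1−2.5)²) = 5.7009; v₂ = distance/dt₂ = 2.8504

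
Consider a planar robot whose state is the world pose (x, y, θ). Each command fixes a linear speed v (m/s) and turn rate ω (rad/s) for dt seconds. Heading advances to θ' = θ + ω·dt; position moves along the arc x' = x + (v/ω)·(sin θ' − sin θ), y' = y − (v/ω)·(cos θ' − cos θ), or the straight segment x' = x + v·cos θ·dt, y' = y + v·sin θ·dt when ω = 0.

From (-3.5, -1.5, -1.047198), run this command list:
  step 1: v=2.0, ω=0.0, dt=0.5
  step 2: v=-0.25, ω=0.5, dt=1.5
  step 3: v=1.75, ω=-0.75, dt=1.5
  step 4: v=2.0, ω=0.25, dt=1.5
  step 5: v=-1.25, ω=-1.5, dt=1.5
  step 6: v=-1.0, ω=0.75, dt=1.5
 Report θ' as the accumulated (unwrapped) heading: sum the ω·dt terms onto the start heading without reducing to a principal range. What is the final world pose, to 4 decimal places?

step 1: θ'=-1.0472 (straight) → pose (-3.0000, -2.3660, -1.0472)
step 2: θ'=-0.2972 (R=-0.5000) → pose (-3.2866, -2.1379, -0.2972)
step 3: θ'=-1.4222 (R=-2.3333) → pose (-1.6623, -4.0235, -1.4222)
step 4: θ'=-1.0472 (R=8.0000) → pose (-0.6786, -6.8391, -1.0472)
step 5: θ'=-3.2972 (R=0.8333) → pose (0.1722, -5.5992, -3.2972)
step 6: θ'=-2.1722 (R=-1.3333) → pose (1.4782, -5.0364, -2.1722)

(1.4782, -5.0364, -2.1722)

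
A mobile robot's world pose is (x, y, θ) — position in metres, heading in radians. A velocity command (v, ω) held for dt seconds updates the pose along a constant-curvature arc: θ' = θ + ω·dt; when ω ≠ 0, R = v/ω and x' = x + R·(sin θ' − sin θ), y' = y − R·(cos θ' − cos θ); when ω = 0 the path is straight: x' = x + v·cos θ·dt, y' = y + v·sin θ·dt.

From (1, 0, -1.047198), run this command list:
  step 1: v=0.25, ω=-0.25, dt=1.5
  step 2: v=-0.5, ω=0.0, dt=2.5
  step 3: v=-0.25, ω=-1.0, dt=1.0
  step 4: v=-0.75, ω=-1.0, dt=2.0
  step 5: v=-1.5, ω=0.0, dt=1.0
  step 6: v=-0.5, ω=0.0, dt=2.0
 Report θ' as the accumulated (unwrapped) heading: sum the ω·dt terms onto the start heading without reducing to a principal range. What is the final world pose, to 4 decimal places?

step 1: θ'=-1.4222 (R=-1.0000) → pose (1.1230, -0.3519, -1.4222)
step 2: θ'=-1.4222 (straight) → pose (0.9379, 0.8843, -1.4222)
step 3: θ'=-2.4222 (R=0.2500) → pose (1.0204, 1.1093, -2.4222)
step 4: θ'=-4.4222 (R=0.7500) → pose (2.2332, 0.7598, -4.4222)
step 5: θ'=-4.4222 (straight) → pose (2.6624, -0.6775, -4.4222)
step 6: θ'=-4.4222 (straight) → pose (2.9486, -1.6357, -4.4222)

(2.9486, -1.6357, -4.4222)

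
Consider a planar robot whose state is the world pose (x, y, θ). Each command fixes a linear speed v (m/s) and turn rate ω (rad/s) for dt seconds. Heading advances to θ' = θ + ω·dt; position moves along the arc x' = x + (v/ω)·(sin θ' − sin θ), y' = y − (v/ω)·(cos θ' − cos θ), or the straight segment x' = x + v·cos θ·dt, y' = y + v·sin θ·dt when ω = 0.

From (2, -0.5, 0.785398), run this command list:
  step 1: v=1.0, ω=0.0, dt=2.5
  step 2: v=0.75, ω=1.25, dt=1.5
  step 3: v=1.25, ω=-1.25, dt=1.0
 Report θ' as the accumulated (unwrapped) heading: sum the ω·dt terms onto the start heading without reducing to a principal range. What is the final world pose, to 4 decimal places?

(3.0969, 3.2701, 1.4104)

step 1: θ'=0.7854 (straight) → pose (3.7678, 1.2678, 0.7854)
step 2: θ'=2.6604 (R=0.6000) → pose (3.6212, 2.2239, 2.6604)
step 3: θ'=1.4104 (R=-1.0000) → pose (3.0969, 3.2701, 1.4104)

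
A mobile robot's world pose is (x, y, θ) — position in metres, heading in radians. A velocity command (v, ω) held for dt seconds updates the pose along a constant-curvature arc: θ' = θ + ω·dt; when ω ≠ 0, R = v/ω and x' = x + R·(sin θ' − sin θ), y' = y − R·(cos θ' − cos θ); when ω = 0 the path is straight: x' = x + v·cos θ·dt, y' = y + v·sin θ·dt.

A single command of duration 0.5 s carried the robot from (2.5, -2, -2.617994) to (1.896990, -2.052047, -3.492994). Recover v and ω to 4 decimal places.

v = 1.2500, ω = -1.7500

Δθ = -3.492994 − -2.617994 = -0.875000
ω = Δθ/dt = -0.875000/0.5 = -1.7500
R = Δx/(sin θ' − sin θ) = -0.7143
v = R·ω = -0.7143·-1.7500 = 1.2500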